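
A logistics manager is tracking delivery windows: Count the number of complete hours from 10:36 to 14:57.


Start: 10:36
End: 14:57
Hour difference: 14 - 10 = 4 hours
Minute difference: 57 - 36 = 21 minutes
Total minutes: 261
Complete hours: 261 / 60 = 4 (remainder 21)

4


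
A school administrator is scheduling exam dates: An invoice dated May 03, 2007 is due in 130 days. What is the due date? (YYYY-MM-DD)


Start: 2007-05-03
Adding 130 days
Days remaining in May: 28
After May: 102 days still to add
June 2007: 30 days, 72 remaining
July 2007: 31 days, 41 remaining
August 2007: 31 days, 10 remaining
September 2007 has 30 days, need 10
Result: 2007-09-10

2007-09-10


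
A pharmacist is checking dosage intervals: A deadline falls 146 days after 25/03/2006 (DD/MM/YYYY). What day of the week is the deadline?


Start: 2006-03-25 (Saturday)
Step 1 - find target date: add 146 days
  2006-03-25 + 146 days = 2006-08-18
Step 2 - day of week:
  146 mod 7 = 6
  Saturday + 6 days -> Friday
Result: Friday (2006-08-18)

Friday


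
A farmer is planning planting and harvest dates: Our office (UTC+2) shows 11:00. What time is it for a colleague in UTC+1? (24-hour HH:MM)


Local time: 11:00 at UTC+2 (offset 2h)
Target zone: UTC+1 (offset 1h)
Difference: 1 - (2) = -1 hours
Calculation: 11 + (-1) = 10
Result: 10:00

10:00


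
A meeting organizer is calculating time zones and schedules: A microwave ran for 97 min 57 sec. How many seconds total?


Minutes: 97
Extra seconds: 57
Seconds per minute: 60
Minutes to seconds: 97 x 60 = 5820
Total: 5820 + 57 = 5877

5877


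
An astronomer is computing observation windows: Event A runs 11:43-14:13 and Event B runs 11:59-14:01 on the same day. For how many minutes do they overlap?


Interval A: [703, 853] minutes from midnight
Interval B: [719, 841] minutes from midnight
Overlap start = max(703, 719) = 719
Overlap end = min(853, 841) = 841
Overlap = 841 - 719 = 122 minutes

122


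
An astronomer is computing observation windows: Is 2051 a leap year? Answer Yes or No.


Year: 2051
Divisible by 4? 2051 / 4 = 512.75 -> No
Not divisible by 4, so NOT a leap year

No


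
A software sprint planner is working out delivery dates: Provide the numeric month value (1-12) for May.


Calendar month order:
4. April
5. May <--
6. June
May is month number 5

5


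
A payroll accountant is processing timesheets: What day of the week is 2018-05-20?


Date: 2018-05-20
January 1, 2018 is a Monday
Day of year: 140
Offset from Jan 1: 139 days
139 mod 7 = 6
Result: Sunday

Sunday


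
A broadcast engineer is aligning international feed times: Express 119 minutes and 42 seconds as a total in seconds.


Minutes: 119
Seconds: 42
Convert minutes to seconds: 119 x 60 = 7140
Add remaining seconds: 7140 + 42 = 7182

7182


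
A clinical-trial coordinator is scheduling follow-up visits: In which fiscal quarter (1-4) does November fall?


Month: November (month 11)
Q1: January-March (months 1-3)
Q2: April-June (months 4-6)
Q3: July-September (months 7-9)
Q4: October-December (months 10-12)
Month 11 falls in Q4

4


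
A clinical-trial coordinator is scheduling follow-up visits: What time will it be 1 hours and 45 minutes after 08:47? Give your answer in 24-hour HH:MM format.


Start time: 08:47
Adding: 1 hours 45 minutes
Minutes: 47 + 45 = 92
Minute overflow: 92 >= 60, so carry 1 hour, minutes = 32
Hours: 8 + 1 + 1 = 10
Result: 10:32

10:32


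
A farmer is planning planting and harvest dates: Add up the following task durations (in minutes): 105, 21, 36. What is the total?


Durations: 105, 21, 36
Running sum: 105
+ 21 = 126
+ 36 = 162
Total duration: 162 minutes
That is 2 hours and 42 minutes

162


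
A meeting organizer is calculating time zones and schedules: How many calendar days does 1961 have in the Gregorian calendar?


Year: 1961
Check leap year rules:
Divisible by 4? No
1961 is not a leap year
Days: 365

365


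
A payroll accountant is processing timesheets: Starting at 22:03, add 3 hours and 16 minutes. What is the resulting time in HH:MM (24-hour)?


Start time: 22:03
Adding: 3 hours 16 minutes
Minutes: 3 + 16 = 19
Hours: 22 + 3 + 0 = 25
Hour wraparound: 25 mod 24 = 1
Result: 01:19

01:19


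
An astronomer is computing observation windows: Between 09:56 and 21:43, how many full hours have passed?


Start: 09:56
End: 21:43
Hour difference: 21 - 9 = 12 hours
Minute difference: 43 - 56 = -13 minutes
Total minutes: 707
Complete hours: 707 / 60 = 11 (remainder 47)

11


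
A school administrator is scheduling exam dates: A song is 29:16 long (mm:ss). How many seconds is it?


Minutes: 29
Extra seconds: 16
Seconds per minute: 60
Minutes to seconds: 29 x 60 = 1740
Total: 1740 + 16 = 1756

1756


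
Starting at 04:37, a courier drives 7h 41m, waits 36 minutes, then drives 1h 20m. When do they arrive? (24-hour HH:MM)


Depart: 04:37
Leg 1: +461 min -> 12:18
Layover: +36 min -> 12:54
Leg 2: +80 min -> 14:14
Total travel: 577 minutes = 9h 37m
Arrival: 14:14

14:14


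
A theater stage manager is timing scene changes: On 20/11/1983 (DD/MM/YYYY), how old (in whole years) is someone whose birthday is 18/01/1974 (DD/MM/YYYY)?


Birth: 1974-01-18
Reference: 1983-11-20
Year difference: 1983 - 1974 = 9
Has birthday (01-18) occurred by 11-20? Yes
Age in full years: 9

9


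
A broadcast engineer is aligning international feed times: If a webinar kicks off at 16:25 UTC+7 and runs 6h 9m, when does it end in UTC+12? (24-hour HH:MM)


Start: 16:25 in UTC+7
Step 1 - add duration:
  minutes: 25 + 9 = 34
  hours: 16 + 6 + 0 = 22
  end in UTC+7: 22:34
Step 2 - convert UTC+7 -> UTC+12:
  offset difference: 12 - (7) = 5 hours
  22 + (5) = 27 -> mod 24 = 3
Result: 03:34 in UTC+12

03:34


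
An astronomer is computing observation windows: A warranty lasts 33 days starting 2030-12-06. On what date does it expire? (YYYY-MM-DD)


Start: 2030-12-06
Adding 33 days
Days remaining in December: 25
After December: 8 days still to add
January 2031 has 31 days, need 8
Result: 2031-01-08

2031-01-08


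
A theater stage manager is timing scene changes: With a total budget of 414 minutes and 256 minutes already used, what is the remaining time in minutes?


Total budget: 414 minutes
Time used: 256 minutes
Remaining: 414 - 256 = 158 minutes
Percent used: 61.8%
Percent remaining: 38.2%

158


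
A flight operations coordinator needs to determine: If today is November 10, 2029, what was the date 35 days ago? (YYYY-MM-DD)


Start: 2029-11-10
Subtracting 35 days
Days already passed in November: 10
After going back through November: 25 more days to subtract
October 2029 has 31 days, need 25
Result: 2029-10-06

2029-10-06


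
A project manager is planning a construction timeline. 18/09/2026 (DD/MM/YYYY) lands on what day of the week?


Date: 2026-09-18
January 1, 2026 is a Thursday
Day of year: 261
Offset from Jan 1: 260 days
260 mod 7 = 1
Result: Friday

Friday


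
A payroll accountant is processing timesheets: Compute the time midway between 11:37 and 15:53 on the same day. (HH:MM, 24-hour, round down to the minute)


Start time: 11:37 = 697 minutes from midnight
End time: 15:53 = 953 minutes from midnight
Sum: 697 + 953 = 1650
Midpoint: 1650 / 2 = 825 minutes
Convert: 825 / 60 = 13 hours, 45 minutes
Result: 13:45

13:45


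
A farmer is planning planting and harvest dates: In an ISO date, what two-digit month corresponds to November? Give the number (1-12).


Calendar month order:
10. October
11. November <--
12. December
November is month number 11

11


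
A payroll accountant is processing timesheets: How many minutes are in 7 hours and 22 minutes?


Hours: 7
Minutes: 22
Convert hours to minutes: 7 x 60 = 420
Add remaining minutes: 420 + 22 = 442

442


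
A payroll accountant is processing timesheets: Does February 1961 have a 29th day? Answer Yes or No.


Year: 1961
Divisible by 4? 1961 / 4 = 490.25 -> No
Not divisible by 4, so NOT a leap year

No


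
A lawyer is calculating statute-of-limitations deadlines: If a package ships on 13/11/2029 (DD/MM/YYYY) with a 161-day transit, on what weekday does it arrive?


Start: 2029-11-13 (Tuesday)
Step 1 - find target date: add 161 days
  2029-11-13 + 161 days = 2030-04-23
Step 2 - day of week:
  161 mod 7 = 0
  Tuesday + 0 days -> Tuesday
Result: Tuesday (2030-04-23)

Tuesday


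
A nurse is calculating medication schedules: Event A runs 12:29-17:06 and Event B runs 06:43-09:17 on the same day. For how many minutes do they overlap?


Interval A: [749, 1026] minutes from midnight
Interval B: [403, 557] minutes from midnight
Overlap start = max(749, 403) = 749
Overlap end = min(1026, 557) = 557
End <= start, so the intervals do not overlap: 0 minutes

0


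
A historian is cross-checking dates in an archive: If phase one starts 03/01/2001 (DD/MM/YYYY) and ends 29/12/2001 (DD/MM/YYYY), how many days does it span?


Start date: 2001-01-03
End date: 2001-12-29
Jan 2001: +29 days
Feb 2001: +28 days
Mar 2001: +31 days
... (9 more months)
Total: 360 days

360


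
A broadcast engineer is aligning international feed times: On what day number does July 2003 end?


Month: July
Year: 2003
July is a 31-day month
Total: 31 days

31


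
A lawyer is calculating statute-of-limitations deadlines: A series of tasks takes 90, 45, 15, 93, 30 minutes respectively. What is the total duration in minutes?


Durations: 90, 45, 15, 93, 30
Running sum: 90
+ 45 = 135
+ 15 = 150
+ 93 = 243
+ 30 = 273
Total duration: 273 minutes
That is 4 hours and 33 minutes

273


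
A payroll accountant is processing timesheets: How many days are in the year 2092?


Year: 2092
Check leap year rules:
Divisible by 4? Yes
Divisible by 100? No
2092 is a leap year
Days: 366

366


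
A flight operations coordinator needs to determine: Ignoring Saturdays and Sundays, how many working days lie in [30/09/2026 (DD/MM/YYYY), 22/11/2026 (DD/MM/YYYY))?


Start: 2026-09-30 (Wednesday)
End (exclusive): 2026-11-22 (Sunday)
Total calendar days: 53
Full weeks: 53 // 7 = 7 -> 35 weekdays
Remaining 4 days starting on Wednesday:
  Wed(w), Thu(w), Fri(w), Sat(-) -> 3 weekdays
Total business days: 35 + 3 = 38

38


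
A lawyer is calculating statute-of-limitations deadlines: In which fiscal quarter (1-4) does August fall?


Month: August (month 8)
Q1: January-March (months 1-3)
Q2: April-June (months 4-6)
Q3: July-September (months 7-9)
Q4: October-December (months 10-12)
Month 8 falls in Q3

3


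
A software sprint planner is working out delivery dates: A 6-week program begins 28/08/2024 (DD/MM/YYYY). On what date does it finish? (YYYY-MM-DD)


Start: 2024-08-28
Weeks to add: 6
Convert to days: 6 x 7 = 42 days
Add 42 days to 2024-08-28
Result: 2024-10-09

2024-10-09


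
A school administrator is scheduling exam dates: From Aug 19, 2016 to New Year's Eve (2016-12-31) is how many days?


Start: August 19, 2016
End: December 31, 2016
Days left in August: 12
September: 30
October: 31
November: 30
December: 31
Sum of remaining months: 122
Total: 12 + 122 = 134

134


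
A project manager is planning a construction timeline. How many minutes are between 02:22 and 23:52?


Start time: 02:22 = 142 minutes from midnight
End time: 23:52 = 1432 minutes from midnight
Difference: 1432 - 142 = 1290 minutes
That is 21 hours and 30 minutes

1290


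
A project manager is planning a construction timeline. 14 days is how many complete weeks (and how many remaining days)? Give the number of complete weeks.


Total days: 14
Days per week: 7
Division: 14 / 7 = 2 remainder 0
Complete weeks: 2
Remaining days: 0

2


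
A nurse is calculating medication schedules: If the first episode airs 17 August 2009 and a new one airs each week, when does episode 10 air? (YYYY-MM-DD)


First occurrence: 2009-08-17 (occurrence 1)
Each occurrence is 7 days after the previous.
Occurrence 10 is 9 weeks after the first.
9 weeks = 63 days
2009-08-17 + 63 days = 2009-10-19

2009-10-19


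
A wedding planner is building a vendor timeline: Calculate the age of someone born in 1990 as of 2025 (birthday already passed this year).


Birth year: 1990
Current year: 2025
Age = current year - birth year
Age = 2025 - 1990 = 35

35


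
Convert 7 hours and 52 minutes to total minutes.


Hours: 7
Extra minutes: 52
Minutes per hour: 60
Hours to minutes: 7 x 60 = 420
Total: 420 + 52 = 472

472


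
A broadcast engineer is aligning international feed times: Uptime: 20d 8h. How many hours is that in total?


Days: 20
Extra hours: 8
Hours per day: 24
Days to hours: 20 x 24 = 480
Total: 480 + 8 = 488

488


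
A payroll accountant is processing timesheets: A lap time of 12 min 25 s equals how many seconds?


Minutes: 12
Seconds: 25
Convert minutes to seconds: 12 x 60 = 720
Add remaining seconds: 720 + 25 = 745

745


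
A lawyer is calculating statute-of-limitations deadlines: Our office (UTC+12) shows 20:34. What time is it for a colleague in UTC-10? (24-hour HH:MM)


Local time: 20:34 at UTC+12 (offset 12h)
Target zone: UTC-10 (offset -10h)
Difference: -10 - (12) = -22 hours
Calculation: 20 + (-22) = -2
Wraparound: (-2) mod 24 = 22
Result: 22:34

22:34


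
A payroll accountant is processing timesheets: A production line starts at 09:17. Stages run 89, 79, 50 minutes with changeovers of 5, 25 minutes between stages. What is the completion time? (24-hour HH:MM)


Start: 09:17 = 557 min from midnight
  after task 1 (89 min): 10:46
  after break (5 min): 10:51
  after task 2 (79 min): 12:10
  after break (25 min): 12:35
  after task 3 (50 min): 13:25
Total elapsed: 248 minutes
End time: 13:25

13:25


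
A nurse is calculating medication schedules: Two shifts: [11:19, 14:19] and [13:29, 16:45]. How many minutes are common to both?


Interval A: [679, 859] minutes from midnight
Interval B: [809, 1005] minutes from midnight
Overlap start = max(679, 809) = 809
Overlap end = min(859, 1005) = 859
Overlap = 859 - 809 = 50 minutes

50


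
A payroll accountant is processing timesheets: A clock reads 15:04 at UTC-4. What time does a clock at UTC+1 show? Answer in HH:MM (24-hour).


Local time: 15:04 at UTC-4 (offset -4h)
Target zone: UTC+1 (offset 1h)
Difference: 1 - (-4) = 5 hours
Calculation: 15 + (5) = 20
Result: 20:04

20:04


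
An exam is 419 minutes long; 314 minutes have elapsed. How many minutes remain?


Total budget: 419 minutes
Time used: 314 minutes
Remaining: 419 - 314 = 105 minutes
Percent used: 74.9%
Percent remaining: 25.1%

105


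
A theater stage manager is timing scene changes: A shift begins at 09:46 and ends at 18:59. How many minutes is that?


Start time: 09:46 = 586 minutes from midnight
End time: 18:59 = 1139 minutes from midnight
Difference: 1139 - 586 = 553 minutes
That is 9 hours and 13 minutes

553


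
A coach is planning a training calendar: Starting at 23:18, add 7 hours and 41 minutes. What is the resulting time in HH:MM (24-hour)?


Start time: 23:18
Adding: 7 hours 41 minutes
Minutes: 18 + 41 = 59
Hours: 23 + 7 + 0 = 30
Hour wraparound: 30 mod 24 = 6
Result: 06:59

06:59


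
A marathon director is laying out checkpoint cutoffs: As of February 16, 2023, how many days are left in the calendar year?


Start: February 16, 2023
End: December 31, 2023
Days left in February: 12
March: 31
April: 30
May: 31
June: 30
... plus remaining months
Sum of remaining months: 306
Total: 12 + 306 = 318

318


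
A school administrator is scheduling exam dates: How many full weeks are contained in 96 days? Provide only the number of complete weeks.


Total days: 96
Days per week: 7
Division: 96 / 7 = 13 remainder 5
Complete weeks: 13
Remaining days: 5

13


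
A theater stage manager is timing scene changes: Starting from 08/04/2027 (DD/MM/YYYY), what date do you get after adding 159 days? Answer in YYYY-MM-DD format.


Start: 2027-04-08
Adding 159 days
Days remaining in April: 22
After April: 137 days still to add
May 2027: 31 days, 106 remaining
June 2027: 30 days, 76 remaining
July 2027: 31 days, 45 remaining
August 2027: 31 days, 14 remaining
Result: 2027-09-14

2027-09-14


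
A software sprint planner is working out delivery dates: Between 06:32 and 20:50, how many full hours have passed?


Start: 06:32
End: 20:50
Hour difference: 20 - 6 = 14 hours
Minute difference: 50 - 32 = 18 minutes
Total minutes: 858
Complete hours: 858 / 60 = 14 (remainder 18)

14


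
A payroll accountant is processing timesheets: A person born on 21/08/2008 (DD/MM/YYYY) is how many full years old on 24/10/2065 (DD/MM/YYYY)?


Birth: 2008-08-21
Reference: 2065-10-24
Year difference: 2065 - 2008 = 57
Has birthday (08-21) occurred by 10-24? Yes
Age in full years: 57

57


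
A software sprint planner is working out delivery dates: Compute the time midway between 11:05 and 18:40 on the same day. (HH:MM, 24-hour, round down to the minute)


Start time: 11:05 = 665 minutes from midnight
End time: 18:40 = 1120 minutes from midnight
Sum: 665 + 1120 = 1785
Midpoint: 1785 / 2 = 892 minutes
Convert: 892 / 60 = 14 hours, 52 minutes
Result: 14:52

14:52


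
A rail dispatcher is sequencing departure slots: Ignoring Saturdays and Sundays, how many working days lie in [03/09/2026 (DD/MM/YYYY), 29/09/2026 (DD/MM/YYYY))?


Start: 2026-09-03 (Thursday)
End (exclusive): 2026-09-29 (Tuesday)
Total calendar days: 26
Full weeks: 26 // 7 = 3 -> 15 weekdays
Remaining 5 days starting on Thursday:
  Thu(w), Fri(w), Sat(-), Sun(-), Mon(w) -> 3 weekdays
Total business days: 15 + 3 = 18

18


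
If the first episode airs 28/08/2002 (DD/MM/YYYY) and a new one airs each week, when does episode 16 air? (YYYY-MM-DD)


First occurrence: 2002-08-28 (occurrence 1)
Each occurrence is 7 days after the previous.
Occurrence 16 is 15 weeks after the first.
15 weeks = 105 days
2002-08-28 + 105 days = 2002-12-11

2002-12-11


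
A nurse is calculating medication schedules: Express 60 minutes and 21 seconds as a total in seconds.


Minutes: 60
Seconds: 21
Convert minutes to seconds: 60 x 60 = 3600
Add remaining seconds: 3600 + 21 = 3621

3621


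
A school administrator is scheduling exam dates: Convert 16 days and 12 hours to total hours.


Days: 16
Extra hours: 12
Hours per day: 24
Days to hours: 16 x 24 = 384
Total: 384 + 12 = 396

396


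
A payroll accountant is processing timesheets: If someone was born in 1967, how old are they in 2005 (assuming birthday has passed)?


Birth year: 1967
Current year: 2005
Age = current year - birth year
Age = 2005 - 1967 = 38

38


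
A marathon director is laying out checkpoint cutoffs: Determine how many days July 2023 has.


Month: July
Year: 2023
July is a 31-day month
Total: 31 days

31


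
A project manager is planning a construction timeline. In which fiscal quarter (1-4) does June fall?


Month: June (month 6)
Q1: January-March (months 1-3)
Q2: April-June (months 4-6)
Q3: July-September (months 7-9)
Q4: October-December (months 10-12)
Month 6 falls in Q2

2


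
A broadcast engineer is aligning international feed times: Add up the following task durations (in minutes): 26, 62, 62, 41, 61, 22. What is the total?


Durations: 26, 62, 62, 41, 61, 22
Running sum: 26
+ 62 = 88
+ 62 = 150
+ 41 = 191
+ 61 = 252
+ 22 = 274
Total duration: 274 minutes
That is 4 hours and 34 minutes

274


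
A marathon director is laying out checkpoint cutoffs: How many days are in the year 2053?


Year: 2053
Check leap year rules:
Divisible by 4? No
2053 is not a leap year
Days: 365

365


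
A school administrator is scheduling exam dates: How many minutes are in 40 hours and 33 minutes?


Hours: 40
Minutes: 33
Convert hours to minutes: 40 x 60 = 2400
Add remaining minutes: 2400 + 33 = 2433

2433


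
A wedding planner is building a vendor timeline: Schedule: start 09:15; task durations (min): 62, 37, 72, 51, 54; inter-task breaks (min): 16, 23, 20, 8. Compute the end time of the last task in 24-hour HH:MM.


Start: 09:15 = 555 min from midnight
  after task 1 (62 min): 10:17
  after break (16 min): 10:33
  after task 2 (37 min): 11:10
  after break (23 min): 11:33
  after task 3 (72 min): 12:45
  after break (20 min): 13:05
  after task 4 (51 min): 13:56
  after break (8 min): 14:04
  after task 5 (54 min): 14:58
Total elapsed: 343 minutes
End time: 14:58

14:58


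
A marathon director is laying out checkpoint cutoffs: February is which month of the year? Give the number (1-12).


Calendar month order:
1. January
2. February <--
3. March
February is month number 2

2


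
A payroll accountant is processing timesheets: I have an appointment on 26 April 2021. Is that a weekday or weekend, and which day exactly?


Date: 2021-04-26
January 1, 2021 is a Friday
Day of year: 116
Offset from Jan 1: 115 days
115 mod 7 = 3
Result: Monday

Monday


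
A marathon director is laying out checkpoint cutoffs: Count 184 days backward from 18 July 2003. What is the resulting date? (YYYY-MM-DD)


Start: 2003-07-18
Subtracting 184 days
Days already passed in July: 18
After going back through July: 166 more days to subtract
June 2003: 30 days, 136 remaining
May 2003: 31 days, 105 remaining
April 2003: 30 days, 75 remaining
March 2003: 31 days, 44 remaining
Result: 2003-01-15

2003-01-15


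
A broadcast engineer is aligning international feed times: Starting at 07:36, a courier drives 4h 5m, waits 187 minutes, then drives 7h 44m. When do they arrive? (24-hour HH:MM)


Depart: 07:36
Leg 1: +245 min -> 11:41
Layover: +187 min -> 14:48
Leg 2: +464 min -> 22:32
Total travel: 896 minutes = 14h 56m
Arrival: 22:32

22:32


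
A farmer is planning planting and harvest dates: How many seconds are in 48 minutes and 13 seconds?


Minutes: 48
Extra seconds: 13
Seconds per minute: 60
Minutes to seconds: 48 x 60 = 2880
Total: 2880 + 13 = 2893

2893


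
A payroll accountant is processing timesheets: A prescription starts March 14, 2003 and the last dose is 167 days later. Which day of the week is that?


Start: 2003-03-14 (Friday)
Step 1 - find target date: add 167 days
  2003-03-14 + 167 days = 2003-08-28
Step 2 - day of week:
  167 mod 7 = 6
  Friday + 6 days -> Thursday
Result: Thursday (2003-08-28)

Thursday


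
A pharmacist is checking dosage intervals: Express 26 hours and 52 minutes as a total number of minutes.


Hours: 26
Extra minutes: 52
Minutes per hour: 60
Hours to minutes: 26 x 60 = 1560
Total: 1560 + 52 = 1612

1612


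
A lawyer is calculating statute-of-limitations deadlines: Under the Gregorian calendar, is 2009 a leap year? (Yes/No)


Year: 2009
Divisible by 4? 2009 / 4 = 502.25 -> No
Not divisible by 4, so NOT a leap year

No


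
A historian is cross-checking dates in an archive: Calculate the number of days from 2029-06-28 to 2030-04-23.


Start date: 2029-06-28
End date: 2030-04-23
Jun 2029: +3 days
Jul 2029: +31 days
Aug 2029: +31 days
... (8 more months)
Total: 299 days

299


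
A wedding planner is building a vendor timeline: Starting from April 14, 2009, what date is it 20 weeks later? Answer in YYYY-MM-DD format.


Start: 2009-04-14
Weeks to add: 20
Convert to days: 20 x 7 = 140 days
Add 140 days to 2009-04-14
Result: 2009-09-01

2009-09-01


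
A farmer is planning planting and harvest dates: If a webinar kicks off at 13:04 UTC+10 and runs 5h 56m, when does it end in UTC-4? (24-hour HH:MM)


Start: 13:04 in UTC+10
Step 1 - add duration:
  minutes: 4 + 56 = 60 (carry 1h)
  hours: 13 + 5 + 1 = 19
  end in UTC+10: 19:00
Step 2 - convert UTC+10 -> UTC-4:
  offset difference: -4 - (10) = -14 hours
  19 + (-14) = 5 -> mod 24 = 5
Result: 05:00 in UTC-4

05:00


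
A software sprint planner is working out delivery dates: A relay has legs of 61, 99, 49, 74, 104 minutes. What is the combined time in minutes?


Durations: 61, 99, 49, 74, 104
Running sum: 61
+ 99 = 160
+ 49 = 209
+ 74 = 283
+ 104 = 387
Total duration: 387 minutes
That is 6 hours and 27 minutes

387


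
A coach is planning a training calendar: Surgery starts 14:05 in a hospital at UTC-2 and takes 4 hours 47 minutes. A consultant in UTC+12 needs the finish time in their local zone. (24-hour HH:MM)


Start: 14:05 in UTC-2
Step 1 - add duration:
  minutes: 5 + 47 = 52
  hours: 14 + 4 + 0 = 18
  end in UTC-2: 18:52
Step 2 - convert UTC-2 -> UTC+12:
  offset difference: 12 - (-2) = 14 hours
  18 + (14) = 32 -> mod 24 = 8
Result: 08:52 in UTC+12

08:52


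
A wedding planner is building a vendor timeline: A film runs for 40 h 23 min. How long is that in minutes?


Hours: 40
Minutes: 23
Convert hours to minutes: 40 x 60 = 2400
Add remaining minutes: 2400 + 23 = 2423

2423


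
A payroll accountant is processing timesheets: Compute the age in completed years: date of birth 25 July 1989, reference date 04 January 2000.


Birth: 1989-07-25
Reference: 2000-01-04
Year difference: 2000 - 1989 = 11
Has birthday (07-25) occurred by 01-04? No
Birthday not yet reached this year -> subtract 1
Age in full years: 10

10


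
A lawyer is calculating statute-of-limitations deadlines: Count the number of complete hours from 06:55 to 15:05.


Start: 06:55
End: 15:05
Hour difference: 15 - 6 = 9 hours
Minute difference: 5 - 55 = -50 minutes
Total minutes: 490
Complete hours: 490 / 60 = 8 (remainder 10)

8


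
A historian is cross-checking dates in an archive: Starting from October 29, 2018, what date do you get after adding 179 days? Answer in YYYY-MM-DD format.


Start: 2018-10-29
Adding 179 days
Days remaining in October: 2
After October: 177 days still to add
November 2018: 30 days, 147 remaining
December 2018: 31 days, 116 remaining
January 2019: 31 days, 85 remaining
February 2019: 28 days, 57 remaining
Result: 2019-04-26

2019-04-26


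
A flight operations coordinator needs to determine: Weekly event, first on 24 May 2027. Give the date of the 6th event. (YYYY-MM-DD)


First occurrence: 2027-05-24 (occurrence 1)
Each occurrence is 7 days after the previous.
Occurrence 6 is 5 weeks after the first.
5 weeks = 35 days
2027-05-24 + 35 days = 2027-06-28

2027-06-28


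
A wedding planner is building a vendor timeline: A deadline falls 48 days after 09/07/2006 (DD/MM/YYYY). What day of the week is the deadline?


Start: 2006-07-09 (Sunday)
Step 1 - find target date: add 48 days
  2006-07-09 + 48 days = 2006-08-26
Step 2 - day of week:
  48 mod 7 = 6
  Sunday + 6 days -> Saturday
Result: Saturday (2006-08-26)

Saturday


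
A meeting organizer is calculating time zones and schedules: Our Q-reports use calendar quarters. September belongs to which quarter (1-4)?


Month: September (month 9)
Q1: January-March (months 1-3)
Q2: April-June (months 4-6)
Q3: July-September (months 7-9)
Q4: October-December (months 10-12)
Month 9 falls in Q3

3


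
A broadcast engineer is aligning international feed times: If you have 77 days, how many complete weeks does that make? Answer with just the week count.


Total days: 77
Days per week: 7
Division: 77 / 7 = 11 remainder 0
Complete weeks: 11
Remaining days: 0

11


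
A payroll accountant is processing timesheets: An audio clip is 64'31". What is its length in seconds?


Minutes: 64
Seconds: 31
Convert minutes to seconds: 64 x 60 = 3840
Add remaining seconds: 3840 + 31 = 3871

3871


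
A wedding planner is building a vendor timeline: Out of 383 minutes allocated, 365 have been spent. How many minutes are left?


Total budget: 383 minutes
Time used: 365 minutes
Remaining: 383 - 365 = 18 minutes
Percent used: 95.3%
Percent remaining: 4.7%

18


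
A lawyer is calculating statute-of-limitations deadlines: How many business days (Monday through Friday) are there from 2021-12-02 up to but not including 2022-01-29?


Start: 2021-12-02 (Thursday)
End (exclusive): 2022-01-29 (Saturday)
Total calendar days: 58
Full weeks: 58 // 7 = 8 -> 40 weekdays
Remaining 2 days starting on Thursday:
  Thu(w), Fri(w) -> 2 weekdays
Total business days: 40 + 2 = 42

42


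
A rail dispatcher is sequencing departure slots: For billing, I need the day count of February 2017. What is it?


Month: February
Year: 2017
2017 is not a leap year
February has 28 days
Total: 28 days

28


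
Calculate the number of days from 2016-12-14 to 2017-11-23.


Start date: 2016-12-14
End date: 2017-11-23
Dec 2016: +18 days
Jan 2017: +31 days
Feb 2017: +28 days
... (9 more months)
Total: 344 days

344


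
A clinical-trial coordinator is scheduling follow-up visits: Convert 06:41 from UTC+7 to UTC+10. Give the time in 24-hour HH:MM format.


Local time: 06:41 at UTC+7 (offset 7h)
Target zone: UTC+10 (offset 10h)
Difference: 10 - (7) = 3 hours
Calculation: 6 + (3) = 9
Result: 09:41

09:41


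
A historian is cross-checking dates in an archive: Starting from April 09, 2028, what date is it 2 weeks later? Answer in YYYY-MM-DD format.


Start: 2028-04-09
Weeks to add: 2
Convert to days: 2 x 7 = 14 days
Add 14 days to 2028-04-09
Result: 2028-04-23

2028-04-23


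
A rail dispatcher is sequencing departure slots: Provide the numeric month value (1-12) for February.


Calendar month order:
1. January
2. February <--
3. March
February is month number 2

2


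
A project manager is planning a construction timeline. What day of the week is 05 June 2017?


Date: 2017-06-05
January 1, 2017 is a Sunday
Day of year: 156
Offset from Jan 1: 155 days
155 mod 7 = 1
Result: Monday

Monday


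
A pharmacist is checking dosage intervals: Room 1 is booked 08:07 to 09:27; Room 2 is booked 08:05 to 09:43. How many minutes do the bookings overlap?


Interval A: [487, 567] minutes from midnight
Interval B: [485, 583] minutes from midnight
Overlap start = max(487, 485) = 487
Overlap end = min(567, 583) = 567
Overlap = 567 - 487 = 80 minutes

80


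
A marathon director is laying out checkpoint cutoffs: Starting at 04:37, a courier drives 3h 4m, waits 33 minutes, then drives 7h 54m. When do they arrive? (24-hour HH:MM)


Depart: 04:37
Leg 1: +184 min -> 07:41
Layover: +33 min -> 08:14
Leg 2: +474 min -> 16:08
Total travel: 691 minutes = 11h 31m
Arrival: 16:08

16:08


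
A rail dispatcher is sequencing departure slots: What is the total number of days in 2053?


Year: 2053
Check leap year rules:
Divisible by 4? No
2053 is not a leap year
Days: 365

365


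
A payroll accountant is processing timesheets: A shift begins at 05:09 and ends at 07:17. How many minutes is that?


Start time: 05:09 = 309 minutes from midnight
End time: 07:17 = 437 minutes from midnight
Difference: 437 - 309 = 128 minutes
That is 2 hours and 8 minutes

128


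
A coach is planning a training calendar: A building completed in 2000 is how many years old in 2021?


Birth year: 2000
Current year: 2021
Age = current year - birth year
Age = 2021 - 2000 = 21

21


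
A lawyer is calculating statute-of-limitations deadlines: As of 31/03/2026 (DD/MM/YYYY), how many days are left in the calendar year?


Start: March 31, 2026
End: December 31, 2026
Days left in March: 0
April: 30
May: 31
June: 30
July: 31
... plus remaining months
Sum of remaining months: 275
Total: 0 + 275 = 275

275


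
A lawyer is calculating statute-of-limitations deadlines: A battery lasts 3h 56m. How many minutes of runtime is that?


Hours: 3
Extra minutes: 56
Minutes per hour: 60
Hours to minutes: 3 x 60 = 180
Total: 180 + 56 = 236

236


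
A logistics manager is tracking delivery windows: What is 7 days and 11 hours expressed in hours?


Days: 7
Extra hours: 11
Hours per day: 24
Days to hours: 7 x 24 = 168
Total: 168 + 11 = 179

179


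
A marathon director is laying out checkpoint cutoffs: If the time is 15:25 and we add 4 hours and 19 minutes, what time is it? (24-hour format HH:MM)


Start time: 15:25
Adding: 4 hours 19 minutes
Minutes: 25 + 19 = 44
Hours: 15 + 4 + 0 = 19
Result: 19:44

19:44


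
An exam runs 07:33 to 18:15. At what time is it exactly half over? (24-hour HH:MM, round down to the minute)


Start time: 07:33 = 453 minutes from midnight
End time: 18:15 = 1095 minutes from midnight
Sum: 453 + 1095 = 1548
Midpoint: 1548 / 2 = 774 minutes
Convert: 774 / 60 = 12 hours, 54 minutes
Result: 12:54

12:54


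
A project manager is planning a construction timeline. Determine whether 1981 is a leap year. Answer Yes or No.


Year: 1981
Divisible by 4? 1981 / 4 = 495.25 -> No
Not divisible by 4, so NOT a leap year

No


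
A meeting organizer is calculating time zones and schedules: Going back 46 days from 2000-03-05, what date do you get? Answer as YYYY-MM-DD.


Start: 2000-03-05
Subtracting 46 days
Days already passed in March: 5
After going back through March: 41 more days to subtract
February 2000: 29 days, 12 remaining
January 2000 has 31 days, need 12
Result: 2000-01-19

2000-01-19


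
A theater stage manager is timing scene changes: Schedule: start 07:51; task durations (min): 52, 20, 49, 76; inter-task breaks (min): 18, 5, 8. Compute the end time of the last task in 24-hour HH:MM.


Start: 07:51 = 471 min from midnight
  after task 1 (52 min): 08:43
  after break (18 min): 09:01
  after task 2 (20 min): 09:21
  after break (5 min): 09:26
  after task 3 (49 min): 10:15
  after break (8 min): 10:23
  after task 4 (76 min): 11:39
Total elapsed: 228 minutes
End time: 11:39

11:39


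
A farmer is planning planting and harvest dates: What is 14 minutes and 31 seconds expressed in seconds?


Minutes: 14
Extra seconds: 31
Seconds per minute: 60
Minutes to seconds: 14 x 60 = 840
Total: 840 + 31 = 871

871


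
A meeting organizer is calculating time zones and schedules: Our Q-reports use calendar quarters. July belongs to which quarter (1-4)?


Month: July (month 7)
Q1: January-March (months 1-3)
Q2: April-June (months 4-6)
Q3: July-September (months 7-9)
Q4: October-December (months 10-12)
Month 7 falls in Q3

3


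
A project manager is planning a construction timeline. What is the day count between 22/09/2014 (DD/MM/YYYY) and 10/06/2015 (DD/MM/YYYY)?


Start date: 2014-09-22
End date: 2015-06-10
Sep 2014: +9 days
Oct 2014: +31 days
Nov 2014: +30 days
... (7 more months)
Total: 261 days

261


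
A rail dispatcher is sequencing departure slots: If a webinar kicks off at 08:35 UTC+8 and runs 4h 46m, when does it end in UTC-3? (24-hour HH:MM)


Start: 08:35 in UTC+8
Step 1 - add duration:
  minutes: 35 + 46 = 81 (carry 1h)
  hours: 8 + 4 + 1 = 13
  end in UTC+8: 13:21
Step 2 - convert UTC+8 -> UTC-3:
  offset difference: -3 - (8) = -11 hours
  13 + (-11) = 2 -> mod 24 = 2
Result: 02:21 in UTC-3

02:21


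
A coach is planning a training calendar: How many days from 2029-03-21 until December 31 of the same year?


Start: March 21, 2029
End: December 31, 2029
Days left in March: 10
April: 30
May: 31
June: 30
July: 31
... plus remaining months
Sum of remaining months: 275
Total: 10 + 275 = 285

285


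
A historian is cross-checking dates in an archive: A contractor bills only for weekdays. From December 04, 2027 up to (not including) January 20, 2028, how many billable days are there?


Start: 2027-12-04 (Saturday)
End (exclusive): 2028-01-20 (Thursday)
Total calendar days: 47
Full weeks: 47 // 7 = 6 -> 30 weekdays
Remaining 5 days starting on Saturday:
  Sat(-), Sun(-), Mon(w), Tue(w), Wed(w) -> 3 weekdays
Total business days: 30 + 3 = 33

33


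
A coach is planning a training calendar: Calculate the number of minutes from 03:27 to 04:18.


Start time: 03:27 = 207 minutes from midnight
End time: 04:18 = 258 minutes from midnight
Difference: 258 - 207 = 51 minutes
That is 0 hours and 51 minutes

51


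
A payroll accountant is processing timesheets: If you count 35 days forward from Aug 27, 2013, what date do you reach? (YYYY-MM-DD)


Start: 2013-08-27
Adding 35 days
Days remaining in August: 4
After August: 31 days still to add
September 2013: 30 days, 1 remaining
October 2013 has 31 days, need 1
Result: 2013-10-01

2013-10-01


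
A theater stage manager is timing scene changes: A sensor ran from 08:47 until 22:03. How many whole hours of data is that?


Start: 08:47
End: 22:03
Hour difference: 22 - 8 = 14 hours
Minute difference: 3 - 47 = -44 minutes
Total minutes: 796
Complete hours: 796 / 60 = 13 (remainder 16)

13


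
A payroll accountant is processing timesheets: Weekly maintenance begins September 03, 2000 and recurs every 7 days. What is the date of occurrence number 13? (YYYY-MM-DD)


First occurrence: 2000-09-03 (occurrence 1)
Each occurrence is 7 days after the previous.
Occurrence 13 is 12 weeks after the first.
12 weeks = 84 days
2000-09-03 + 84 days = 2000-11-26

2000-11-26


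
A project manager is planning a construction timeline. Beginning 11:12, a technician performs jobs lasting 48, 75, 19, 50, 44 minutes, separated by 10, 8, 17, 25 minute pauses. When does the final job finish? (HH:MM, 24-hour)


Start: 11:12 = 672 min from midnight
  after task 1 (48 min): 12:00
  after break (10 min): 12:10
  after task 2 (75 min): 13:25
  after break (8 min): 13:33
  after task 3 (19 min): 13:52
  after break (17 min): 14:09
  after task 4 (50 min): 14:59
  after break (25 min): 15:24
  after task 5 (44 min): 16:08
Total elapsed: 296 minutes
End time: 16:08

16:08


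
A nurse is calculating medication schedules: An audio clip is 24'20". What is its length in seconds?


Minutes: 24
Seconds: 20
Convert minutes to seconds: 24 x 60 = 1440
Add remaining seconds: 1440 + 20 = 1460

1460


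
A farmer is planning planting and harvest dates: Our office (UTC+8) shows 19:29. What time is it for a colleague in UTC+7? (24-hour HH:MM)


Local time: 19:29 at UTC+8 (offset 8h)
Target zone: UTC+7 (offset 7h)
Difference: 7 - (8) = -1 hours
Calculation: 19 + (-1) = 18
Result: 18:29

18:29


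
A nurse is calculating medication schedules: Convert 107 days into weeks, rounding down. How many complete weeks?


Total days: 107
Days per week: 7
Division: 107 / 7 = 15 remainder 2
Complete weeks: 15
Remaining days: 2

15


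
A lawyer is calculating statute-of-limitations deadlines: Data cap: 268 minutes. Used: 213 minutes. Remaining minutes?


Total budget: 268 minutes
Time used: 213 minutes
Remaining: 268 - 213 = 55 minutes
Percent used: 79.5%
Percent remaining: 20.5%

55


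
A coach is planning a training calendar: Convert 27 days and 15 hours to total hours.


Days: 27
Extra hours: 15
Hours per day: 24
Days to hours: 27 x 24 = 648
Total: 648 + 15 = 663

663


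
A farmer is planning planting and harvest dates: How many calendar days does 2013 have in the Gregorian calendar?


Year: 2013
Check leap year rules:
Divisible by 4? No
2013 is not a leap year
Days: 365

365


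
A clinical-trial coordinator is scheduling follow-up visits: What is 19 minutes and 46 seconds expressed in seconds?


Minutes: 19
Extra seconds: 46
Seconds per minute: 60
Minutes to seconds: 19 x 60 = 1140
Total: 1140 + 46 = 1186

1186


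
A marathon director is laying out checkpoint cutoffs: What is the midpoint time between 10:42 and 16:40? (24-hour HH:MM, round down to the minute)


Start time: 10:42 = 642 minutes from midnight
End time: 16:40 = 1000 minutes from midnight
Sum: 642 + 1000 = 1642
Midpoint: 1642 / 2 = 821 minutes
Convert: 821 / 60 = 13 hours, 41 minutes
Result: 13:41

13:41


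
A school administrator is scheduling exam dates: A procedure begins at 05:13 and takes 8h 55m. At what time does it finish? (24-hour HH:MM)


Start time: 05:13
Adding: 8 hours 55 minutes
Minutes: 13 + 55 = 68
Minute overflow: 68 >= 60, so carry 1 hour, minutes = 8
Hours: 5 + 8 + 1 = 14
Result: 14:08

14:08


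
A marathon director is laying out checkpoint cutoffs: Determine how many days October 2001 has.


Month: October
Year: 2001
October is a 31-day month
Total: 31 days

31


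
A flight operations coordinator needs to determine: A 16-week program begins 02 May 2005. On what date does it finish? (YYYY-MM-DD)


Start: 2005-05-02
Weeks to add: 16
Convert to days: 16 x 7 = 112 days
Add 112 days to 2005-05-02
Result: 2005-08-22

2005-08-22
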